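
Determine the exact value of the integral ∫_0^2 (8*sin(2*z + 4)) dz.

Let u = 2*z + 4, so du = 2 dz. When z = 0, u = 4; when z = 2, u = 8.
The integral becomes 4·∫ sin(u) du from 4 to 8, with antiderivative -4*cos(u).
Back in z: F(z) = -4*cos(2*z + 4).
Then F(2) - F(0) = (-4*cos(8)) - (-4*cos(4)) = 4*cos(4) - 4*cos(8).

4*cos(4) - 4*cos(8)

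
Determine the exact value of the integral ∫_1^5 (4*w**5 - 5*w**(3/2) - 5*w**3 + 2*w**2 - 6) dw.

By the power rule, an antiderivative is F(w) = 2*w**6/3 - 2*w**(5/2) - 5*w**4/4 + 2*w**3/3 - 6*w.
Then F(5) - F(1) = (38755/4 - 50*sqrt(5)) - (-95/12) = 29090/3 - 50*sqrt(5).

29090/3 - 50*sqrt(5)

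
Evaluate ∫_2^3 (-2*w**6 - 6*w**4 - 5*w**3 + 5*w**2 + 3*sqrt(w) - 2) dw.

By the power rule, an antiderivative is F(w) = -2*w**7/7 - 6*w**5/5 - 5*w**4/4 + 2*w**(3/2) + 5*w**3/3 - 2*w.
Then F(3) - F(2) = (-137019/140 + 6*sqrt(3)) - (-8992/105 + 4*sqrt(2)) = -375089/420 - 4*sqrt(2) + 6*sqrt(3).

-375089/420 - 4*sqrt(2) + 6*sqrt(3)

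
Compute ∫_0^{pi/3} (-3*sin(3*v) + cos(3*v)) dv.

An antiderivative is F(v) = sin(3*v)/3 + cos(3*v).
Then F(pi/3) - F(0) = (-1) - (1) = -2.

-2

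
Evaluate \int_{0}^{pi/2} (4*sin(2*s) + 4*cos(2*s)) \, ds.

An antiderivative is F(s) = 2*sin(2*s) - 2*cos(2*s).
Then F(pi/2) - F(0) = (2) - (-2) = 4.

4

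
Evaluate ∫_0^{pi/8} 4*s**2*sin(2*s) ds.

Integrate by parts twice (u = s^2, dv = 4*sin(2*s) ds).
An antiderivative is F(s) = -2*s**2*cos(2*s) + 2*s*sin(2*s) + cos(2*s).
Then F(pi/8) - F(0) = (sqrt(2)*(-pi**2 + 8*pi + 32)/64) - (1) = -1 - sqrt(2)*pi**2/64 + sqrt(2)*pi/8 + sqrt(2)/2.

-1 - sqrt(2)*pi**2/64 + sqrt(2)*pi/8 + sqrt(2)/2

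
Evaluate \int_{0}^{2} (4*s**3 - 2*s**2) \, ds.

By the power rule, an antiderivative is F(s) = s**4 - 2*s**3/3.
Then F(2) - F(0) = (32/3) - (0) = 32/3.

32/3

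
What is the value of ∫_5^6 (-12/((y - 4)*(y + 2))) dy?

Factor the denominator: y**2 - 2*y - 8 = (y + 2)(y - 4).
Partial fractions: -12/((y - 4)*(y + 2)) = 2/(y + 2) - 2/(y - 4).
An antiderivative is F(y) = -2*log(y - 4) + 2*log(y + 2).
Then F(6) - F(5) = (log(16)) - (log(49)) = log(16/49).

log(16/49)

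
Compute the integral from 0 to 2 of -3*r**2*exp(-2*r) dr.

Integrate by parts twice (u = r^2, dv = -3*exp(-2*r) dr).
An antiderivative is F(r) = (6*r**2 + 6*r + 3)*exp(-2*r)/4.
Then F(2) - F(0) = (39*exp(-4)/4) - (3/4) = -3/4 + 39*exp(-4)/4.

-3/4 + 39*exp(-4)/4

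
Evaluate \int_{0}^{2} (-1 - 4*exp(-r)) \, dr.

-6 + 4*exp(-2)

An antiderivative is F(r) = -r + 4*exp(-r).
Then F(2) - F(0) = (-2 + 4*exp(-2)) - (4) = -6 + 4*exp(-2).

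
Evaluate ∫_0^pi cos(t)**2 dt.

pi/2

Use the identity cos^2(t) = (1 + cos(2*t))/2.
An antiderivative is F(t) = t/2 + sin(2*t)/4.
Then F(pi) - F(0) = (pi/2) - (0) = pi/2.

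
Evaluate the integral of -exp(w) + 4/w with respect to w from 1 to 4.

An antiderivative is F(w) = -exp(w) + 4*log(w).
Then F(4) - F(1) = (-exp(4) + 8*log(2)) - (-exp(1)) = -exp(4) + exp(1) + 8*log(2).

-exp(4) + exp(1) + 8*log(2)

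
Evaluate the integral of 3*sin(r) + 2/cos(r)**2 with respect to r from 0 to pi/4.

5 - 3*sqrt(2)/2

An antiderivative is F(r) = -3*cos(r) + 2*tan(r).
Then F(pi/4) - F(0) = (2 - 3*sqrt(2)/2) - (-3) = 5 - 3*sqrt(2)/2.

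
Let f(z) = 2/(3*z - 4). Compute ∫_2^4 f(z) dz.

An antiderivative is F(z) = 2*log(3*z - 4)/3.
Then F(4) - F(2) = (log(4)) - (2*log(2)/3) = 4*log(2)/3.

4*log(2)/3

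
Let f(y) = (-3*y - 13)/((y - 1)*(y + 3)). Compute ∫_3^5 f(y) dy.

Factor the denominator: y**2 + 2*y - 3 = (y + 3)(y - 1).
Partial fractions: (-3*y - 13)/((y - 1)*(y + 3)) = 1/(y + 3) - 4/(y - 1).
An antiderivative is F(y) = -4*log(y - 1) + log(y + 3).
Then F(5) - F(3) = (-log(32)) - (log(3/8)) = -log(12).

-log(12)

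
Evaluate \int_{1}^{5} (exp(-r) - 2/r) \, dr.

-2*log(5) - exp(-5) + exp(-1)

An antiderivative is F(r) = -2*log(r) - exp(-r).
Then F(5) - F(1) = (-2*log(5) - exp(-5)) - (-exp(-1)) = -2*log(5) - exp(-5) + exp(-1).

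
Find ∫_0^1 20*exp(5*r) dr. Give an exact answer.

Let u = 5*r, so du = 5 dr. When r = 0, u = 0; when r = 1, u = 5.
The integral becomes 4·∫ exp(u) du from 0 to 5, with antiderivative 4*exp(u).
Back in r: F(r) = 4*exp(5*r).
Then F(1) - F(0) = (4*exp(5)) - (4) = -4 + 4*exp(5).

-4 + 4*exp(5)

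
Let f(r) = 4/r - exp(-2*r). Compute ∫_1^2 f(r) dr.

(-exp(2) + 1 + 8*exp(4)*log(2))*exp(-4)/2

An antiderivative is F(r) = 4*log(r) + exp(-2*r)/2.
Then F(2) - F(1) = (exp(-4)/2 + 4*log(2)) - (exp(-2)/2) = (-exp(2) + 1 + 8*exp(4)*log(2))*exp(-4)/2.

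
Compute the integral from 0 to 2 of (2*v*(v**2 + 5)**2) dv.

Let u = v**2 + 5, so du = 2*v dv. When v = 0, u = 5; when v = 2, u = 9.
The integral becomes ∫ u**2 du from 5 to 9, with antiderivative u**3/3.
Back in v: F(v) = (v**2 + 5)**3/3.
Then F(2) - F(0) = (243) - (125/3) = 604/3.

604/3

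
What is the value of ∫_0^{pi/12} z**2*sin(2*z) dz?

-1/4 - sqrt(3)*pi**2/576 + pi/48 + sqrt(3)/8

Integrate by parts twice (u = z^2, dv = sin(2*z) dz).
An antiderivative is F(z) = -z**2*cos(2*z)/2 + z*sin(2*z)/2 + cos(2*z)/4.
Then F(pi/12) - F(0) = (-sqrt(3)*pi**2/576 + pi/48 + sqrt(3)/8) - (1/4) = -1/4 - sqrt(3)*pi**2/576 + pi/48 + sqrt(3)/8.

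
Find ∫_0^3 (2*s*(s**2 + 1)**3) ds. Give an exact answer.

Let u = s**2 + 1, so du = 2*s ds. When s = 0, u = 1; when s = 3, u = 10.
The integral becomes ∫ u**3 du from 1 to 10, with antiderivative u**4/4.
Back in s: F(s) = (s**2 + 1)**4/4.
Then F(3) - F(0) = (2500) - (1/4) = 9999/4.

9999/4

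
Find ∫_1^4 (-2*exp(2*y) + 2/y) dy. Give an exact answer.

-exp(8) + log(16) + exp(2)

An antiderivative is F(y) = -exp(2*y) + 2*log(y).
Then F(4) - F(1) = (-exp(8) + log(16)) - (-exp(2)) = -exp(8) + log(16) + exp(2).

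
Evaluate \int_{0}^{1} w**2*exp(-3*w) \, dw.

Integrate by parts twice (u = w^2, dv = exp(-3*w) dw).
An antiderivative is F(w) = (-9*w**2 - 6*w - 2)*exp(-3*w)/27.
Then F(1) - F(0) = (-17*exp(-3)/27) - (-2/27) = 2/27 - 17*exp(-3)/27.

2/27 - 17*exp(-3)/27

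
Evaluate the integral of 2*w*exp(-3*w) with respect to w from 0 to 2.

Integrate by parts once (u = w, dv = 2*exp(-3*w) dw).
An antiderivative is F(w) = (-6*w - 2)*exp(-3*w)/9.
Then F(2) - F(0) = (-14*exp(-6)/9) - (-2/9) = 2/9 - 14*exp(-6)/9.

2/9 - 14*exp(-6)/9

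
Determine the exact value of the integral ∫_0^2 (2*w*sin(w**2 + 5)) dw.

cos(5) - cos(9)

Let u = w**2 + 5, so du = 2*w dw. When w = 0, u = 5; when w = 2, u = 9.
The integral becomes ∫ sin(u) du from 5 to 9, with antiderivative -cos(u).
Back in w: F(w) = -cos(w**2 + 5).
Then F(2) - F(0) = (-cos(9)) - (-cos(5)) = cos(5) - cos(9).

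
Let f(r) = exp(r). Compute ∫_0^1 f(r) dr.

-1 + E

An antiderivative is F(r) = exp(r).
Then F(1) - F(0) = (E) - (1) = -1 + E.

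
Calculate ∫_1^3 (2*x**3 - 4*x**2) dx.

By the power rule, an antiderivative is F(x) = x**4/2 - 4*x**3/3.
Then F(3) - F(1) = (9/2) - (-5/6) = 16/3.

16/3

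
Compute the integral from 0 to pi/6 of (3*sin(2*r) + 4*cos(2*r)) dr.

3/4 + sqrt(3)

An antiderivative is F(r) = 2*sin(2*r) - 3*cos(2*r)/2.
Then F(pi/6) - F(0) = (-3/4 + sqrt(3)) - (-3/2) = 3/4 + sqrt(3).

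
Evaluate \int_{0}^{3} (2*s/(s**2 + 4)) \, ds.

log(13/4)

Let u = s**2 + 4, so du = 2*s ds. When s = 0, u = 4; when s = 3, u = 13.
The integral becomes ∫ 1/u du from 4 to 13, with antiderivative log(u).
Back in s: F(s) = log(s**2 + 4).
Then F(3) - F(0) = (log(13)) - (log(4)) = log(13/4).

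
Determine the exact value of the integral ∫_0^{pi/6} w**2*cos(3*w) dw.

Integrate by parts twice (u = w^2, dv = cos(3*w) dw).
An antiderivative is F(w) = w**2*sin(3*w)/3 + 2*w*cos(3*w)/9 - 2*sin(3*w)/27.
Then F(pi/6) - F(0) = (-2/27 + pi**2/108) - (0) = -2/27 + pi**2/108.

-2/27 + pi**2/108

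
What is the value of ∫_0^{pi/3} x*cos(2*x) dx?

-3/8 + sqrt(3)*pi/12

Integrate by parts once (u = x, dv = cos(2*x) dx).
An antiderivative is F(x) = x*sin(2*x)/2 + cos(2*x)/4.
Then F(pi/3) - F(0) = (-1/8 + sqrt(3)*pi/12) - (1/4) = -3/8 + sqrt(3)*pi/12.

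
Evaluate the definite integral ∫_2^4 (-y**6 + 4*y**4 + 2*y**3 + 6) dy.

By the power rule, an antiderivative is F(y) = -y**7/7 + 4*y**5/5 + y**4/2 + 6*y.
Then F(4) - F(2) = (-47928/35) - (956/35) = -48884/35.

-48884/35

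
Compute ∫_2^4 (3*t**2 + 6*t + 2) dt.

96

By the power rule, an antiderivative is F(t) = t**3 + 3*t**2 + 2*t.
Then F(4) - F(2) = (120) - (24) = 96.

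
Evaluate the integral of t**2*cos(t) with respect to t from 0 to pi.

-2*pi

Integrate by parts twice (u = t^2, dv = cos(t) dt).
An antiderivative is F(t) = t**2*sin(t) + 2*t*cos(t) - 2*sin(t).
Then F(pi) - F(0) = (-2*pi) - (0) = -2*pi.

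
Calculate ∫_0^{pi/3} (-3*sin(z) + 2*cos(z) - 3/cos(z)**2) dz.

-2*sqrt(3) - 3/2

An antiderivative is F(z) = 2*sin(z) + 3*cos(z) - 3*tan(z).
Then F(pi/3) - F(0) = (3/2 - 2*sqrt(3)) - (3) = -2*sqrt(3) - 3/2.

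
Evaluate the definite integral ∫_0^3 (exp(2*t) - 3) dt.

An antiderivative is F(t) = exp(2*t)/2 - 3*t.
Then F(3) - F(0) = (-9 + exp(6)/2) - (1/2) = -19/2 + exp(6)/2.

-19/2 + exp(6)/2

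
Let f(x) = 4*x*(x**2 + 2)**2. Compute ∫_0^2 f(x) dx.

416/3

Let u = x**2 + 2, so du = 2*x dx. When x = 0, u = 2; when x = 2, u = 6.
The integral becomes 2·∫ u**2 du from 2 to 6, with antiderivative 2*u**3/3.
Back in x: F(x) = 2*(x**2 + 2)**3/3.
Then F(2) - F(0) = (144) - (16/3) = 416/3.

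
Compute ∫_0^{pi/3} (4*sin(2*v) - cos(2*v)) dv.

An antiderivative is F(v) = -sin(2*v)/2 - 2*cos(2*v).
Then F(pi/3) - F(0) = (1 - sqrt(3)/4) - (-2) = 3 - sqrt(3)/4.

3 - sqrt(3)/4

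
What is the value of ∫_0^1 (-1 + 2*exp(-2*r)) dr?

An antiderivative is F(r) = -r - exp(-2*r).
Then F(1) - F(0) = (-1 - exp(-2)) - (-1) = -exp(-2).

-exp(-2)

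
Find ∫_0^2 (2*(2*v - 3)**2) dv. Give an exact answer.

Let u = 2*v - 3, so du = 2 dv. When v = 0, u = -3; when v = 2, u = 1.
The integral becomes ∫ u**2 du from -3 to 1, with antiderivative u**3/3.
Back in v: F(v) = (2*v - 3)**3/3.
Then F(2) - F(0) = (1/3) - (-9) = 28/3.

28/3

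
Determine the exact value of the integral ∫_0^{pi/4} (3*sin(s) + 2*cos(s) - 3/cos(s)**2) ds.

-sqrt(2)/2

An antiderivative is F(s) = 2*sin(s) - 3*cos(s) - 3*tan(s).
Then F(pi/4) - F(0) = (-3 - sqrt(2)/2) - (-3) = -sqrt(2)/2.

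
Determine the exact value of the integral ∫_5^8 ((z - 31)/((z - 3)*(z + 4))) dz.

Factor the denominator: z**2 + z - 12 = (z + 4)(z - 3).
Partial fractions: (z - 31)/((z - 3)*(z + 4)) = 5/(z + 4) - 4/(z - 3).
An antiderivative is F(z) = -4*log(z - 3) + 5*log(z + 4).
Then F(8) - F(5) = (-4*log(5) + 5*log(3) + 10*log(2)) - (-4*log(2) + 10*log(3)) = -4*log(5) - 5*log(3) + 14*log(2).

-4*log(5) - 5*log(3) + 14*log(2)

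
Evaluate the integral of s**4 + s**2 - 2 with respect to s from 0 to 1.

-22/15

By the power rule, an antiderivative is F(s) = s**5/5 + s**3/3 - 2*s.
Then F(1) - F(0) = (-22/15) - (0) = -22/15.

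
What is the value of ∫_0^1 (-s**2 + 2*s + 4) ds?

14/3

By the power rule, an antiderivative is F(s) = -s**3/3 + s**2 + 4*s.
Then F(1) - F(0) = (14/3) - (0) = 14/3.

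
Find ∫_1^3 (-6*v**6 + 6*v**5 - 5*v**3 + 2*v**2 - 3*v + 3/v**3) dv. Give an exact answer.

By the power rule, an antiderivative is F(v) = -6*v**7/7 + v**6 - 5*v**4/4 + 2*v**3/3 - 3*v**2/2 - 3/(2*v**2).
Then F(3) - F(1) = (-104369/84) - (-289/84) = -26020/21.

-26020/21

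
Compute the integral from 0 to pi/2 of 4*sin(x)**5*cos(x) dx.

Let u = sin(x), so du = cos(x) dx. When x = 0, u = 0; when x = pi/2, u = 1.
The integral becomes 4·∫ u**5 du from 0 to 1, with antiderivative 2*u**6/3.
Back in x: F(x) = 2*sin(x)**6/3.
Then F(pi/2) - F(0) = (2/3) - (0) = 2/3.

2/3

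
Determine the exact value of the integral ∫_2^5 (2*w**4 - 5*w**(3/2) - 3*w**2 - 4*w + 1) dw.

By the power rule, an antiderivative is F(w) = -2*w**(5/2) + 2*w**5/5 - w**3 - 2*w**2 + w.
Then F(5) - F(2) = (1080 - 50*sqrt(5)) - (-8*sqrt(2) - 6/5) = -50*sqrt(5) + 8*sqrt(2) + 5406/5.

-50*sqrt(5) + 8*sqrt(2) + 5406/5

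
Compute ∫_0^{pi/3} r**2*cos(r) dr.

Integrate by parts twice (u = r^2, dv = cos(r) dr).
An antiderivative is F(r) = r**2*sin(r) + 2*r*cos(r) - 2*sin(r).
Then F(pi/3) - F(0) = (-sqrt(3) + sqrt(3)*pi**2/18 + pi/3) - (0) = -sqrt(3) + sqrt(3)*pi**2/18 + pi/3.

-sqrt(3) + sqrt(3)*pi**2/18 + pi/3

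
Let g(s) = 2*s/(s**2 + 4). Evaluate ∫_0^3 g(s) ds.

Let u = s**2 + 4, so du = 2*s ds. When s = 0, u = 4; when s = 3, u = 13.
The integral becomes ∫ 1/u du from 4 to 13, with antiderivative log(u).
Back in s: F(s) = log(s**2 + 4).
Then F(3) - F(0) = (log(13)) - (log(4)) = log(13/4).

log(13/4)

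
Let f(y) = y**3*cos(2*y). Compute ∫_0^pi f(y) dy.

3*pi**2/4

Integrate by parts 3 times (u = y^3, dv = cos(2*y) dy).
An antiderivative is F(y) = y**3*sin(2*y)/2 + 3*y**2*cos(2*y)/4 - 3*y*sin(2*y)/4 - 3*cos(2*y)/8.
Then F(pi) - F(0) = (-3/8 + 3*pi**2/4) - (-3/8) = 3*pi**2/4.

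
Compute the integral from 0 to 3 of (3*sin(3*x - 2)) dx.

-cos(7) + cos(2)

Let u = 3*x - 2, so du = 3 dx. When x = 0, u = -2; when x = 3, u = 7.
The integral becomes ∫ sin(u) du from -2 to 7, with antiderivative -cos(u).
Back in x: F(x) = -cos(3*x - 2).
Then F(3) - F(0) = (-cos(7)) - (-cos(2)) = -cos(7) + cos(2).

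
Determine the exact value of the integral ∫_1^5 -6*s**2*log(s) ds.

Integrate by parts once (u = ln s, dv = -6*s**2 ds).
An antiderivative is F(s) = -2*s**3*(3*log(s) - 1)/3.
Then F(5) - F(1) = (250/3 - 250*log(5)) - (2/3) = 248/3 - 250*log(5).

248/3 - 250*log(5)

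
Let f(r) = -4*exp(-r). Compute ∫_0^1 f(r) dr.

An antiderivative is F(r) = 4*exp(-r).
Then F(1) - F(0) = (4*exp(-1)) - (4) = -4 + 4*exp(-1).

-4 + 4*exp(-1)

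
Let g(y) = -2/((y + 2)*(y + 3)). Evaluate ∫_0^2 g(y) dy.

Factor the denominator: y**2 + 5*y + 6 = (y + 3)(y + 2).
Partial fractions: -2/((y + 2)*(y + 3)) = 2/(y + 3) - 2/(y + 2).
An antiderivative is F(y) = -2*log(y + 2) + 2*log(y + 3).
Then F(2) - F(0) = (log(25/16)) - (log(9/4)) = log(25/36).

log(25/36)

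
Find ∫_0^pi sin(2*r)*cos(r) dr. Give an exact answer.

4/3

Use the identity sin(2*r)cos(r) = [sin(3*r) + sin(r)]/2.
An antiderivative is F(r) = -cos(r)/2 - cos(3*r)/6.
Then F(pi) - F(0) = (2/3) - (-2/3) = 4/3.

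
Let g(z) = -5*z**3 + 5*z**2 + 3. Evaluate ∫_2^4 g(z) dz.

By the power rule, an antiderivative is F(z) = -5*z**4/4 + 5*z**3/3 + 3*z.
Then F(4) - F(2) = (-604/3) - (-2/3) = -602/3.

-602/3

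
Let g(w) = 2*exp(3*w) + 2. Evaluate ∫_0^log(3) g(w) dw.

log(9) + 52/3

An antiderivative is F(w) = 2*exp(3*w)/3 + 2*w.
Then F(log(3)) - F(0) = (2*log(3) + 18) - (2/3) = log(9) + 52/3.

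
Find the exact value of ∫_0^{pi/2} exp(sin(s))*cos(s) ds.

Let u = sin(s), so du = cos(s) ds. When s = 0, u = 0; when s = pi/2, u = 1.
The integral becomes ∫ exp(u) du from 0 to 1, with antiderivative exp(u).
Back in s: F(s) = exp(sin(s)).
Then F(pi/2) - F(0) = (E) - (1) = -1 + E.

-1 + E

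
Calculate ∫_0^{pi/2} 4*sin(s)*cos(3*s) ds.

Use the identity sin(s)cos(3*s) = [sin(4*s) + sin(-2*s)]/2.
An antiderivative is F(s) = cos(2*s) - cos(4*s)/2.
Then F(pi/2) - F(0) = (-3/2) - (1/2) = -2.

-2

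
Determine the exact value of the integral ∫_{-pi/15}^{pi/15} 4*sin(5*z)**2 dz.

-sqrt(3)/5 + 4*pi/15

Use the identity sin^2(5*z) = (1 - cos(10*z))/2.
An antiderivative is F(z) = 2*z - sin(10*z)/5.
Then F(pi/15) - F(-pi/15) = (-sqrt(3)/10 + 2*pi/15) - (-2*pi/15 + sqrt(3)/10) = -sqrt(3)/5 + 4*pi/15.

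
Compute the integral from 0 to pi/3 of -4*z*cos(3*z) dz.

8/9

Integrate by parts once (u = z, dv = -4*cos(3*z) dz).
An antiderivative is F(z) = -4*z*sin(3*z)/3 - 4*cos(3*z)/9.
Then F(pi/3) - F(0) = (4/9) - (-4/9) = 8/9.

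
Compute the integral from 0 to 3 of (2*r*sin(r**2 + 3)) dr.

cos(3) - cos(12)

Let u = r**2 + 3, so du = 2*r dr. When r = 0, u = 3; when r = 3, u = 12.
The integral becomes ∫ sin(u) du from 3 to 12, with antiderivative -cos(u).
Back in r: F(r) = -cos(r**2 + 3).
Then F(3) - F(0) = (-cos(12)) - (-cos(3)) = cos(3) - cos(12).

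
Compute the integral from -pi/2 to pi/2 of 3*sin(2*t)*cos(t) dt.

Use the identity sin(2*t)cos(t) = [sin(3*t) + sin(t)]/2.
An antiderivative is F(t) = -3*cos(t)/2 - cos(3*t)/2.
Then F(pi/2) - F(-pi/2) = (0) - (0) = 0.

0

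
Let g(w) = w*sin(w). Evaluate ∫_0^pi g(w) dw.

Integrate by parts once (u = w, dv = sin(w) dw).
An antiderivative is F(w) = -w*cos(w) + sin(w).
Then F(pi) - F(0) = (pi) - (0) = pi.

pi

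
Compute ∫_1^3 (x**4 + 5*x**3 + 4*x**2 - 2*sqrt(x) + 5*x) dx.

By the power rule, an antiderivative is F(x) = x**5/5 + 5*x**4/4 - 4*x**(3/2)/3 + 4*x**3/3 + 5*x**2/2.
Then F(3) - F(1) = (4167/20 - 4*sqrt(3)) - (79/20) = 1022/5 - 4*sqrt(3).

1022/5 - 4*sqrt(3)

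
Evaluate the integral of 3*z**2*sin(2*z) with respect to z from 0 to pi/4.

Integrate by parts twice (u = z^2, dv = 3*sin(2*z) dz).
An antiderivative is F(z) = -3*z**2*cos(2*z)/2 + 3*z*sin(2*z)/2 + 3*cos(2*z)/4.
Then F(pi/4) - F(0) = (3*pi/8) - (3/4) = -3/4 + 3*pi/8.

-3/4 + 3*pi/8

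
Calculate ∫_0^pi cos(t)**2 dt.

pi/2

Use the identity cos^2(t) = (1 + cos(2*t))/2.
An antiderivative is F(t) = t/2 + sin(2*t)/4.
Then F(pi) - F(0) = (pi/2) - (0) = pi/2.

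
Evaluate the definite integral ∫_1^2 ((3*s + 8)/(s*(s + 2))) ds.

Factor the denominator: s**2 + 2*s = (s + 2)s.
Partial fractions: (3*s + 8)/(s*(s + 2)) = -1/(s + 2) + 4/s.
An antiderivative is F(s) = 4*log(s) - log(s + 2).
Then F(2) - F(1) = (log(4)) - (-log(3)) = log(12).

log(12)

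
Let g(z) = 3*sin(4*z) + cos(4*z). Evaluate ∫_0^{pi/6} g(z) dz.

An antiderivative is F(z) = sin(4*z)/4 - 3*cos(4*z)/4.
Then F(pi/6) - F(0) = (sqrt(3)/8 + 3/8) - (-3/4) = sqrt(3)/8 + 9/8.

sqrt(3)/8 + 9/8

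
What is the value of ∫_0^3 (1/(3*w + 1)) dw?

An antiderivative is F(w) = log(3*w + 1)/3.
Then F(3) - F(0) = (log(10)/3) - (0) = log(10)/3.

log(10)/3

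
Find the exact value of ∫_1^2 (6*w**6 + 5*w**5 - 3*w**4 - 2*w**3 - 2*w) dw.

4629/35

By the power rule, an antiderivative is F(w) = 6*w**7/7 + 5*w**6/6 - 3*w**5/5 - w**4/2 - w**2.
Then F(2) - F(1) = (13844/105) - (-43/105) = 4629/35.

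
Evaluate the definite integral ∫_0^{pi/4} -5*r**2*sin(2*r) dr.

5/4 - 5*pi/8

Integrate by parts twice (u = r^2, dv = -5*sin(2*r) dr).
An antiderivative is F(r) = 5*r**2*cos(2*r)/2 - 5*r*sin(2*r)/2 - 5*cos(2*r)/4.
Then F(pi/4) - F(0) = (-5*pi/8) - (-5/4) = 5/4 - 5*pi/8.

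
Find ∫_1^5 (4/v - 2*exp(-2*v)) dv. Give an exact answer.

-exp(-2) + exp(-10) + 4*log(5)

An antiderivative is F(v) = 4*log(v) + exp(-2*v).
Then F(5) - F(1) = (exp(-10) + 4*log(5)) - (exp(-2)) = -exp(-2) + exp(-10) + 4*log(5).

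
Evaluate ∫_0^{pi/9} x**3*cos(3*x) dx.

-sqrt(3)*pi/81 + sqrt(3)*pi**3/4374 + pi**2/486 + 1/27

Integrate by parts 3 times (u = x^3, dv = cos(3*x) dx).
An antiderivative is F(x) = x**3*sin(3*x)/3 + x**2*cos(3*x)/3 - 2*x*sin(3*x)/9 - 2*cos(3*x)/27.
Then F(pi/9) - F(0) = (-sqrt(3)*pi/81 - 1/27 + sqrt(3)*pi**3/4374 + pi**2/486) - (-2/27) = -sqrt(3)*pi/81 + sqrt(3)*pi**3/4374 + pi**2/486 + 1/27.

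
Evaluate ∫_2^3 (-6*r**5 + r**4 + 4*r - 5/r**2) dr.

-18409/30

By the power rule, an antiderivative is F(r) = -r**6 + r**5/5 + 2*r**2 + 5/r.
Then F(3) - F(2) = (-9911/15) - (-471/10) = -18409/30.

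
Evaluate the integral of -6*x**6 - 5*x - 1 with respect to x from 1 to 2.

By the power rule, an antiderivative is F(x) = -6*x**7/7 - 5*x**2/2 - x.
Then F(2) - F(1) = (-852/7) - (-61/14) = -1643/14.

-1643/14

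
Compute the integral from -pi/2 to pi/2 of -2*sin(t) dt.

0

An antiderivative is F(t) = 2*cos(t).
Then F(pi/2) - F(-pi/2) = (0) - (0) = 0.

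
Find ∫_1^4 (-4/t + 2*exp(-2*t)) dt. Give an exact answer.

An antiderivative is F(t) = -4*log(t) - exp(-2*t).
Then F(4) - F(1) = (-8*log(2) - exp(-8)) - (-exp(-2)) = -8*log(2) - exp(-8) + exp(-2).

-8*log(2) - exp(-8) + exp(-2)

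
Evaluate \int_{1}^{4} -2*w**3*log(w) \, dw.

Integrate by parts once (u = ln w, dv = -2*w**3 dw).
An antiderivative is F(w) = -w**4*(4*log(w) - 1)/8.
Then F(4) - F(1) = (32 - 256*log(2)) - (1/8) = 255/8 - 256*log(2).

255/8 - 256*log(2)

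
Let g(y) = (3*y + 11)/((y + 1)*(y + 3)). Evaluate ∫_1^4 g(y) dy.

-log(7) - 2*log(2) + 4*log(5)

Factor the denominator: y**2 + 4*y + 3 = (y + 3)(y + 1).
Partial fractions: (3*y + 11)/((y + 1)*(y + 3)) = -1/(y + 3) + 4/(y + 1).
An antiderivative is F(y) = 4*log(y + 1) - log(y + 3).
Then F(4) - F(1) = (-log(7) + 4*log(5)) - (log(4)) = -log(7) - 2*log(2) + 4*log(5).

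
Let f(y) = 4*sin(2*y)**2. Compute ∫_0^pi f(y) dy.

2*pi

Use the identity sin^2(2*y) = (1 - cos(4*y))/2.
An antiderivative is F(y) = 2*y - sin(4*y)/2.
Then F(pi) - F(0) = (2*pi) - (0) = 2*pi.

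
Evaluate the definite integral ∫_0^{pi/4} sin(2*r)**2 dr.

Use the identity sin^2(2*r) = (1 - cos(4*r))/2.
An antiderivative is F(r) = r/2 - sin(4*r)/8.
Then F(pi/4) - F(0) = (pi/8) - (0) = pi/8.

pi/8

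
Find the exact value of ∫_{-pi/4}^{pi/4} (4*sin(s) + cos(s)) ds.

An antiderivative is F(s) = sin(s) - 4*cos(s).
Then F(pi/4) - F(-pi/4) = (-3*sqrt(2)/2) - (-5*sqrt(2)/2) = sqrt(2).

sqrt(2)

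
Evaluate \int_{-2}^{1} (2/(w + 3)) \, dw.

log(16)

An antiderivative is F(w) = 2*log(w + 3).
Then F(1) - F(-2) = (log(16)) - (0) = log(16).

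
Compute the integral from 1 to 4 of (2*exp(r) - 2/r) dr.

-2*exp(1) - 2*log(4) + 2*exp(4)

An antiderivative is F(r) = 2*exp(r) - 2*log(r).
Then F(4) - F(1) = (-2*log(4) + 2*exp(4)) - (2*exp(1)) = -2*exp(1) - 2*log(4) + 2*exp(4).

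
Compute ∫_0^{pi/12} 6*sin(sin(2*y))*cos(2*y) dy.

Let u = sin(2*y), so du = 2*cos(2*y) dy. When y = 0, u = 0; when y = pi/12, u = 1/2.
The integral becomes 3·∫ sin(u) du from 0 to 1/2, with antiderivative -3*cos(u).
Back in y: F(y) = -3*cos(sin(2*y)).
Then F(pi/12) - F(0) = (-3*cos(1/2)) - (-3) = 3 - 3*cos(1/2).

3 - 3*cos(1/2)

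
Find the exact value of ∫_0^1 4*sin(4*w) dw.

Let u = 4*w, so du = 4 dw. When w = 0, u = 0; when w = 1, u = 4.
The integral becomes ∫ sin(u) du from 0 to 4, with antiderivative -cos(u).
Back in w: F(w) = -cos(4*w).
Then F(1) - F(0) = (-cos(4)) - (-1) = 1 - cos(4).

1 - cos(4)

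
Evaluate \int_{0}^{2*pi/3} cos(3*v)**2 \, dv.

pi/3

Use the identity cos^2(3*v) = (1 + cos(6*v))/2.
An antiderivative is F(v) = v/2 + sin(6*v)/12.
Then F(2*pi/3) - F(0) = (pi/3) - (0) = pi/3.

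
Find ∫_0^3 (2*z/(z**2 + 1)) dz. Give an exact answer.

log(10)

Let u = z**2 + 1, so du = 2*z dz. When z = 0, u = 1; when z = 3, u = 10.
The integral becomes ∫ 1/u du from 1 to 10, with antiderivative log(u).
Back in z: F(z) = log(z**2 + 1).
Then F(3) - F(0) = (log(10)) - (0) = log(10).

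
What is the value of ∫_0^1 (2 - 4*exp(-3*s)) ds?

An antiderivative is F(s) = 2*s + 4*exp(-3*s)/3.
Then F(1) - F(0) = (4*exp(-3)/3 + 2) - (4/3) = 4*exp(-3)/3 + 2/3.

4*exp(-3)/3 + 2/3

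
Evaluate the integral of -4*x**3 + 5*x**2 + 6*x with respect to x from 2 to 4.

By the power rule, an antiderivative is F(x) = -x**4 + 5*x**3/3 + 3*x**2.
Then F(4) - F(2) = (-304/3) - (28/3) = -332/3.

-332/3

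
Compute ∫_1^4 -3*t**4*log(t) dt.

3069/25 - 6144*log(2)/5

Integrate by parts once (u = ln t, dv = -3*t**4 dt).
An antiderivative is F(t) = -3*t**5*(5*log(t) - 1)/25.
Then F(4) - F(1) = (3072/25 - 6144*log(2)/5) - (3/25) = 3069/25 - 6144*log(2)/5.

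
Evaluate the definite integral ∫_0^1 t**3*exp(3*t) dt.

Integrate by parts 3 times (u = t^3, dv = exp(3*t) dt).
An antiderivative is F(t) = (9*t**3 - 9*t**2 + 6*t - 2)*exp(3*t)/27.
Then F(1) - F(0) = (4*exp(3)/27) - (-2/27) = 2/27 + 4*exp(3)/27.

2/27 + 4*exp(3)/27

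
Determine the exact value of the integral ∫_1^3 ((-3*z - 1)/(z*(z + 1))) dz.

Factor the denominator: z**2 + z = (z + 1)z.
Partial fractions: (-3*z - 1)/(z*(z + 1)) = -2/(z + 1) - 1/z.
An antiderivative is F(z) = -log(z) - 2*log(z + 1).
Then F(3) - F(1) = (-log(48)) - (-log(4)) = -log(12).

-log(12)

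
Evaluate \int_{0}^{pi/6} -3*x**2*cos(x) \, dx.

Integrate by parts twice (u = x^2, dv = -3*cos(x) dx).
An antiderivative is F(x) = -3*x**2*sin(x) - 6*x*cos(x) + 6*sin(x).
Then F(pi/6) - F(0) = (-sqrt(3)*pi/2 - pi**2/24 + 3) - (0) = -sqrt(3)*pi/2 - pi**2/24 + 3.

-sqrt(3)*pi/2 - pi**2/24 + 3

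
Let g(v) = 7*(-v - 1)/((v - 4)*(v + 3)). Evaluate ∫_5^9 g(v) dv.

-5*log(5) - 2*log(3) + 2*log(2)

Factor the denominator: v**2 - v - 12 = (v + 3)(v - 4).
Partial fractions: 7*(-v - 1)/((v - 4)*(v + 3)) = -2/(v + 3) - 5/(v - 4).
An antiderivative is F(v) = -5*log(v - 4) - 2*log(v + 3).
Then F(9) - F(5) = (-5*log(5) - 4*log(2) - 2*log(3)) - (-log(64)) = -5*log(5) - 2*log(3) + 2*log(2).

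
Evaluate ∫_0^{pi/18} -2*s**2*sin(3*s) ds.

-2*sqrt(3)/27 - pi/81 + sqrt(3)*pi**2/972 + 4/27

Integrate by parts twice (u = s^2, dv = -2*sin(3*s) ds).
An antiderivative is F(s) = 2*s**2*cos(3*s)/3 - 4*s*sin(3*s)/9 - 4*cos(3*s)/27.
Then F(pi/18) - F(0) = (-2*sqrt(3)/27 - pi/81 + sqrt(3)*pi**2/972) - (-4/27) = -2*sqrt(3)/27 - pi/81 + sqrt(3)*pi**2/972 + 4/27.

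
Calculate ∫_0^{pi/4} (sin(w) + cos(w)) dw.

An antiderivative is F(w) = sin(w) - cos(w).
Then F(pi/4) - F(0) = (0) - (-1) = 1.

1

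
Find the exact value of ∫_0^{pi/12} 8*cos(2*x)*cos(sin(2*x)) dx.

4*sin(1/2)

Let u = sin(2*x), so du = 2*cos(2*x) dx. When x = 0, u = 0; when x = pi/12, u = 1/2.
The integral becomes 4·∫ cos(u) du from 0 to 1/2, with antiderivative 4*sin(u).
Back in x: F(x) = 4*sin(sin(2*x)).
Then F(pi/12) - F(0) = (4*sin(1/2)) - (0) = 4*sin(1/2).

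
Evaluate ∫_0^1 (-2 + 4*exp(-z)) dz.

2 - 4*exp(-1)

An antiderivative is F(z) = -2*z - 4*exp(-z).
Then F(1) - F(0) = (-2 - 4*exp(-1)) - (-4) = 2 - 4*exp(-1).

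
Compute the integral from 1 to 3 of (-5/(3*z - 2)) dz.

-5*log(7)/3

An antiderivative is F(z) = -5*log(3*z - 2)/3.
Then F(3) - F(1) = (-5*log(7)/3) - (0) = -5*log(7)/3.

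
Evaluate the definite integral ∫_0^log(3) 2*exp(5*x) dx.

484/5

Let u = exp(x), so du = exp(x) dx. When x = 0, u = 1; when x = log(3), u = 3.
The integral becomes 2·∫ u**4 du from 1 to 3, with antiderivative 2*u**5/5.
Back in x: F(x) = 2*exp(5*x)/5.
Then F(log(3)) - F(0) = (486/5) - (2/5) = 484/5.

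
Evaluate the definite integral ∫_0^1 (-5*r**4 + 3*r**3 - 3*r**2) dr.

By the power rule, an antiderivative is F(r) = -r**5 + 3*r**4/4 - r**3.
Then F(1) - F(0) = (-5/4) - (0) = -5/4.

-5/4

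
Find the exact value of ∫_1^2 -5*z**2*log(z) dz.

35/9 - 40*log(2)/3

Integrate by parts once (u = ln z, dv = -5*z**2 dz).
An antiderivative is F(z) = -5*z**3*(3*log(z) - 1)/9.
Then F(2) - F(1) = (40/9 - 40*log(2)/3) - (5/9) = 35/9 - 40*log(2)/3.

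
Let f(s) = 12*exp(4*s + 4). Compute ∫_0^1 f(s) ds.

-3*(1 - exp(4))*exp(4)

Let u = 4*s + 4, so du = 4 ds. When s = 0, u = 4; when s = 1, u = 8.
The integral becomes 3·∫ exp(u) du from 4 to 8, with antiderivative 3*exp(u).
Back in s: F(s) = 3*exp(4*s + 4).
Then F(1) - F(0) = (3*exp(8)) - (3*exp(4)) = -3*(1 - exp(4))*exp(4).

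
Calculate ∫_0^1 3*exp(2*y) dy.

An antiderivative is F(y) = 3*exp(2*y)/2.
Then F(1) - F(0) = (3*exp(2)/2) - (3/2) = -3/2 + 3*exp(2)/2.

-3/2 + 3*exp(2)/2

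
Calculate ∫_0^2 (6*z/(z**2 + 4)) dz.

log(8)

Let u = z**2 + 4, so du = 2*z dz. When z = 0, u = 4; when z = 2, u = 8.
The integral becomes 3·∫ 1/u du from 4 to 8, with antiderivative 3*log(u).
Back in z: F(z) = 3*log(z**2 + 4).
Then F(2) - F(0) = (9*log(2)) - (log(64)) = log(8).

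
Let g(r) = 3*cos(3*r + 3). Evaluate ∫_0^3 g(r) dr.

Let u = 3*r + 3, so du = 3 dr. When r = 0, u = 3; when r = 3, u = 12.
The integral becomes ∫ cos(u) du from 3 to 12, with antiderivative sin(u).
Back in r: F(r) = sin(3*r + 3).
Then F(3) - F(0) = (sin(12)) - (sin(3)) = sin(12) - sin(3).

sin(12) - sin(3)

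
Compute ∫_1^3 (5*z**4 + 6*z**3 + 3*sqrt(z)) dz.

By the power rule, an antiderivative is F(z) = z**5 + 3*z**4/2 + 2*z**(3/2).
Then F(3) - F(1) = (6*sqrt(3) + 729/2) - (9/2) = 6*sqrt(3) + 360.

6*sqrt(3) + 360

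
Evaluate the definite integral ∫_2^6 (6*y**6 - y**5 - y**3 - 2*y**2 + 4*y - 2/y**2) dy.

By the power rule, an antiderivative is F(y) = 6*y**7/7 - y**6/6 - y**4/4 - 2*y**3/3 + 2*y**2 + 2/y.
Then F(6) - F(2) = (4867243/21) - (691/7) = 4865170/21.

4865170/21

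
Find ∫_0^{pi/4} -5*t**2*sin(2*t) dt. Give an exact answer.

Integrate by parts twice (u = t^2, dv = -5*sin(2*t) dt).
An antiderivative is F(t) = 5*t**2*cos(2*t)/2 - 5*t*sin(2*t)/2 - 5*cos(2*t)/4.
Then F(pi/4) - F(0) = (-5*pi/8) - (-5/4) = 5/4 - 5*pi/8.

5/4 - 5*pi/8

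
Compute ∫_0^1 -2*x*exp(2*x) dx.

Integrate by parts once (u = x, dv = -2*exp(2*x) dx).
An antiderivative is F(x) = (-2*x + 1)*exp(2*x)/2.
Then F(1) - F(0) = (-exp(2)/2) - (1/2) = -exp(2)/2 - 1/2.

-exp(2)/2 - 1/2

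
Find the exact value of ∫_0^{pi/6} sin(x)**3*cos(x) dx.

Let u = sin(x), so du = cos(x) dx. When x = 0, u = 0; when x = pi/6, u = 1/2.
The integral becomes ∫ u**3 du from 0 to 1/2, with antiderivative u**4/4.
Back in x: F(x) = sin(x)**4/4.
Then F(pi/6) - F(0) = (1/64) - (0) = 1/64.

1/64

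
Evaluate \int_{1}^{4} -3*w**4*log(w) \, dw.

Integrate by parts once (u = ln w, dv = -3*w**4 dw).
An antiderivative is F(w) = -3*w**5*(5*log(w) - 1)/25.
Then F(4) - F(1) = (3072/25 - 6144*log(2)/5) - (3/25) = 3069/25 - 6144*log(2)/5.

3069/25 - 6144*log(2)/5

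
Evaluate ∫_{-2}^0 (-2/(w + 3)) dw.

An antiderivative is F(w) = -2*log(w + 3).
Then F(0) - F(-2) = (-log(9)) - (0) = -log(9).

-log(9)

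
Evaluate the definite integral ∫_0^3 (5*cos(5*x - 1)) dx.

sin(1) + sin(14)

Let u = 5*x - 1, so du = 5 dx. When x = 0, u = -1; when x = 3, u = 14.
The integral becomes ∫ cos(u) du from -1 to 14, with antiderivative sin(u).
Back in x: F(x) = sin(5*x - 1).
Then F(3) - F(0) = (sin(14)) - (-sin(1)) = sin(1) + sin(14).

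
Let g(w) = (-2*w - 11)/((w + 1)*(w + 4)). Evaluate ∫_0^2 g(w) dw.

-log(18)

Factor the denominator: w**2 + 5*w + 4 = (w + 4)(w + 1).
Partial fractions: (-2*w - 11)/((w + 1)*(w + 4)) = 1/(w + 4) - 3/(w + 1).
An antiderivative is F(w) = -3*log(w + 1) + log(w + 4).
Then F(2) - F(0) = (log(2/9)) - (log(4)) = -log(18).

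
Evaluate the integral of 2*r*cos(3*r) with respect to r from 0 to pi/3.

Integrate by parts once (u = r, dv = 2*cos(3*r) dr).
An antiderivative is F(r) = 2*r*sin(3*r)/3 + 2*cos(3*r)/9.
Then F(pi/3) - F(0) = (-2/9) - (2/9) = -4/9.

-4/9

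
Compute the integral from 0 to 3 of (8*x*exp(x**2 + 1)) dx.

Let u = x**2 + 1, so du = 2*x dx. When x = 0, u = 1; when x = 3, u = 10.
The integral becomes 4·∫ exp(u) du from 1 to 10, with antiderivative 4*exp(u).
Back in x: F(x) = 4*exp(x**2 + 1).
Then F(3) - F(0) = (4*exp(10)) - (4*exp(1)) = -4*exp(1)*(1 - exp(9)).

-4*exp(1)*(1 - exp(9))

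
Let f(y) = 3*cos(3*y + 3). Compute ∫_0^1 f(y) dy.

Let u = 3*y + 3, so du = 3 dy. When y = 0, u = 3; when y = 1, u = 6.
The integral becomes ∫ cos(u) du from 3 to 6, with antiderivative sin(u).
Back in y: F(y) = sin(3*y + 3).
Then F(1) - F(0) = (sin(6)) - (sin(3)) = sin(6) - sin(3).

sin(6) - sin(3)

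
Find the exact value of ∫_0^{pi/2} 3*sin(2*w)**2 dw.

Use the identity sin^2(2*w) = (1 - cos(4*w))/2.
An antiderivative is F(w) = 3*w/2 - 3*sin(4*w)/8.
Then F(pi/2) - F(0) = (3*pi/4) - (0) = 3*pi/4.

3*pi/4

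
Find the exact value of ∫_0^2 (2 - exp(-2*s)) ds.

exp(-4)/2 + 7/2

An antiderivative is F(s) = 2*s + exp(-2*s)/2.
Then F(2) - F(0) = (exp(-4)/2 + 4) - (1/2) = exp(-4)/2 + 7/2.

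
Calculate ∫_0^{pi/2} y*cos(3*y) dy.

Integrate by parts once (u = y, dv = cos(3*y) dy).
An antiderivative is F(y) = y*sin(3*y)/3 + cos(3*y)/9.
Then F(pi/2) - F(0) = (-pi/6) - (1/9) = -pi/6 - 1/9.

-pi/6 - 1/9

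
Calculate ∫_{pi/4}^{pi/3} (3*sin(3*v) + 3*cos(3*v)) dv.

1 - sqrt(2)

An antiderivative is F(v) = sin(3*v) - cos(3*v).
Then F(pi/3) - F(pi/4) = (1) - (sqrt(2)) = 1 - sqrt(2).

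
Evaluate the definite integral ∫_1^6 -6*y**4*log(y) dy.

1866 - 46656*log(6)/5

Integrate by parts once (u = ln y, dv = -6*y**4 dy).
An antiderivative is F(y) = -6*y**5*(5*log(y) - 1)/25.
Then F(6) - F(1) = (46656/25 - 46656*log(6)/5) - (6/25) = 1866 - 46656*log(6)/5.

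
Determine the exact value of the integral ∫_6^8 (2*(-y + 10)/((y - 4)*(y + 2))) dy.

-4*log(5) + 10*log(2)

Factor the denominator: y**2 - 2*y - 8 = (y + 2)(y - 4).
Partial fractions: 2*(-y + 10)/((y - 4)*(y + 2)) = -4/(y + 2) + 2/(y - 4).
An antiderivative is F(y) = 2*log(y - 4) - 4*log(y + 2).
Then F(8) - F(6) = (-4*log(5)) - (-10*log(2)) = -4*log(5) + 10*log(2).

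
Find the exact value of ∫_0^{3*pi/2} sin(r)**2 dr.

3*pi/4

Use the identity sin^2(r) = (1 - cos(2*r))/2.
An antiderivative is F(r) = r/2 - sin(2*r)/4.
Then F(3*pi/2) - F(0) = (3*pi/4) - (0) = 3*pi/4.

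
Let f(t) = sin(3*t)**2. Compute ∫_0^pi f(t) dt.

Use the identity sin^2(3*t) = (1 - cos(6*t))/2.
An antiderivative is F(t) = t/2 - sin(6*t)/12.
Then F(pi) - F(0) = (pi/2) - (0) = pi/2.

pi/2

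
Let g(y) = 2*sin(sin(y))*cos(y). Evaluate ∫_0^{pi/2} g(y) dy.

Let u = sin(y), so du = cos(y) dy. When y = 0, u = 0; when y = pi/2, u = 1.
The integral becomes 2·∫ sin(u) du from 0 to 1, with antiderivative -2*cos(u).
Back in y: F(y) = -2*cos(sin(y)).
Then F(pi/2) - F(0) = (-2*cos(1)) - (-2) = 2 - 2*cos(1).

2 - 2*cos(1)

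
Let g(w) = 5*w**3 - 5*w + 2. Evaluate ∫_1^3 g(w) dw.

84

By the power rule, an antiderivative is F(w) = 5*w**4/4 - 5*w**2/2 + 2*w.
Then F(3) - F(1) = (339/4) - (3/4) = 84.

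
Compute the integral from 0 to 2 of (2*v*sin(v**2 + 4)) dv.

Let u = v**2 + 4, so du = 2*v dv. When v = 0, u = 4; when v = 2, u = 8.
The integral becomes ∫ sin(u) du from 4 to 8, with antiderivative -cos(u).
Back in v: F(v) = -cos(v**2 + 4).
Then F(2) - F(0) = (-cos(8)) - (-cos(4)) = cos(4) - cos(8).

cos(4) - cos(8)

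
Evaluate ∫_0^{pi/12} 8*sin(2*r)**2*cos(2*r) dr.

1/6

Let u = sin(2*r), so du = 2*cos(2*r) dr. When r = 0, u = 0; when r = pi/12, u = 1/2.
The integral becomes 4·∫ u**2 du from 0 to 1/2, with antiderivative 4*u**3/3.
Back in r: F(r) = 4*sin(2*r)**3/3.
Then F(pi/12) - F(0) = (1/6) - (0) = 1/6.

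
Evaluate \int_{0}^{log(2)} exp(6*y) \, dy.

21/2

Let u = exp(y), so du = exp(y) dy. When y = 0, u = 1; when y = log(2), u = 2.
The integral becomes ∫ u**5 du from 1 to 2, with antiderivative u**6/6.
Back in y: F(y) = exp(6*y)/6.
Then F(log(2)) - F(0) = (32/3) - (1/6) = 21/2.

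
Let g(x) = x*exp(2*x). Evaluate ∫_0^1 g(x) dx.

1/4 + exp(2)/4

Integrate by parts once (u = x, dv = exp(2*x) dx).
An antiderivative is F(x) = (2*x - 1)*exp(2*x)/4.
Then F(1) - F(0) = (exp(2)/4) - (-1/4) = 1/4 + exp(2)/4.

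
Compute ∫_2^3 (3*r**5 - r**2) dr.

By the power rule, an antiderivative is F(r) = r**6/2 - r**3/3.
Then F(3) - F(2) = (711/2) - (88/3) = 1957/6.

1957/6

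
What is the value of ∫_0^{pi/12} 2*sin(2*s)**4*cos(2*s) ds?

1/160

Let u = sin(2*s), so du = 2*cos(2*s) ds. When s = 0, u = 0; when s = pi/12, u = 1/2.
The integral becomes ∫ u**4 du from 0 to 1/2, with antiderivative u**5/5.
Back in s: F(s) = sin(2*s)**5/5.
Then F(pi/12) - F(0) = (1/160) - (0) = 1/160.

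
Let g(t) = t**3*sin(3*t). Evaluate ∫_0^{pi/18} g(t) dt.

Integrate by parts 3 times (u = t^3, dv = sin(3*t) dt).
An antiderivative is F(t) = -t**3*cos(3*t)/3 + t**2*sin(3*t)/3 + 2*t*cos(3*t)/9 - 2*sin(3*t)/27.
Then F(pi/18) - F(0) = (-1/27 - sqrt(3)*pi**3/34992 + pi**2/1944 + sqrt(3)*pi/162) - (0) = -1/27 - sqrt(3)*pi**3/34992 + pi**2/1944 + sqrt(3)*pi/162.

-1/27 - sqrt(3)*pi**3/34992 + pi**2/1944 + sqrt(3)*pi/162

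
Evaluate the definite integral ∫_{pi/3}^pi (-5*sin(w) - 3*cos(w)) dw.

-15/2 + 3*sqrt(3)/2

An antiderivative is F(w) = -3*sin(w) + 5*cos(w).
Then F(pi) - F(pi/3) = (-5) - (5/2 - 3*sqrt(3)/2) = -15/2 + 3*sqrt(3)/2.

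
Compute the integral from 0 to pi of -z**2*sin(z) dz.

Integrate by parts twice (u = z^2, dv = -sin(z) dz).
An antiderivative is F(z) = z**2*cos(z) - 2*z*sin(z) - 2*cos(z).
Then F(pi) - F(0) = (2 - pi**2) - (-2) = 4 - pi**2.

4 - pi**2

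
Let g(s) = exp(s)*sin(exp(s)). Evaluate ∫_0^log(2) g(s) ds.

-cos(2) + cos(1)

Let u = exp(s), so du = exp(s) ds. When s = 0, u = 1; when s = log(2), u = 2.
The integral becomes ∫ sin(u) du from 1 to 2, with antiderivative -cos(u).
Back in s: F(s) = -cos(exp(s)).
Then F(log(2)) - F(0) = (-cos(2)) - (-cos(1)) = -cos(2) + cos(1).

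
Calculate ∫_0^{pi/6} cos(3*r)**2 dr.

pi/12

Use the identity cos^2(3*r) = (1 + cos(6*r))/2.
An antiderivative is F(r) = r/2 + sin(6*r)/12.
Then F(pi/6) - F(0) = (pi/12) - (0) = pi/12.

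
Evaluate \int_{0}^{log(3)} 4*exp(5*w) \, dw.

968/5

Let u = exp(w), so du = exp(w) dw. When w = 0, u = 1; when w = log(3), u = 3.
The integral becomes 4·∫ u**4 du from 1 to 3, with antiderivative 4*u**5/5.
Back in w: F(w) = 4*exp(5*w)/5.
Then F(log(3)) - F(0) = (972/5) - (4/5) = 968/5.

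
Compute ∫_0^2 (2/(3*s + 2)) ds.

4*log(2)/3

An antiderivative is F(s) = 2*log(3*s + 2)/3.
Then F(2) - F(0) = (log(4)) - (2*log(2)/3) = 4*log(2)/3.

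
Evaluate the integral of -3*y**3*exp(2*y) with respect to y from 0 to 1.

Integrate by parts 3 times (u = y^3, dv = -3*exp(2*y) dy).
An antiderivative is F(y) = (-12*y**3 + 18*y**2 - 18*y + 9)*exp(2*y)/8.
Then F(1) - F(0) = (-3*exp(2)/8) - (9/8) = -3*exp(2)/8 - 9/8.

-3*exp(2)/8 - 9/8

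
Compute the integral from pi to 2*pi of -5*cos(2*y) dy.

0

An antiderivative is F(y) = -5*sin(2*y)/2.
Then F(2*pi) - F(pi) = (0) - (0) = 0.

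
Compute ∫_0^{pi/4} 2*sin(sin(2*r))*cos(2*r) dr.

Let u = sin(2*r), so du = 2*cos(2*r) dr. When r = 0, u = 0; when r = pi/4, u = 1.
The integral becomes ∫ sin(u) du from 0 to 1, with antiderivative -cos(u).
Back in r: F(r) = -cos(sin(2*r)).
Then F(pi/4) - F(0) = (-cos(1)) - (-1) = 1 - cos(1).

1 - cos(1)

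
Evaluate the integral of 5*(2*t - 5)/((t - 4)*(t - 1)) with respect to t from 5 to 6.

Factor the denominator: t**2 - 5*t + 4 = (t - 1)(t - 4).
Partial fractions: 5*(2*t - 5)/((t - 4)*(t - 1)) = 5/(t - 1) + 5/(t - 4).
An antiderivative is F(t) = 5*log(t - 4) + 5*log(t - 1).
Then F(6) - F(5) = (5*log(2) + 5*log(5)) - (10*log(2)) = -5*log(2) + 5*log(5).

-5*log(2) + 5*log(5)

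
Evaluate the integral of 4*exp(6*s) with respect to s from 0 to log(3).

Let u = exp(s), so du = exp(s) ds. When s = 0, u = 1; when s = log(3), u = 3.
The integral becomes 4·∫ u**5 du from 1 to 3, with antiderivative 2*u**6/3.
Back in s: F(s) = 2*exp(6*s)/3.
Then F(log(3)) - F(0) = (486) - (2/3) = 1456/3.

1456/3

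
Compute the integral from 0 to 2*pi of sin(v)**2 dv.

pi

Use the identity sin^2(v) = (1 - cos(2*v))/2.
An antiderivative is F(v) = v/2 - sin(2*v)/4.
Then F(2*pi) - F(0) = (pi) - (0) = pi.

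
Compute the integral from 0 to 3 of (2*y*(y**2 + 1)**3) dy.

9999/4

Let u = y**2 + 1, so du = 2*y dy. When y = 0, u = 1; when y = 3, u = 10.
The integral becomes ∫ u**3 du from 1 to 10, with antiderivative u**4/4.
Back in y: F(y) = (y**2 + 1)**4/4.
Then F(3) - F(0) = (2500) - (1/4) = 9999/4.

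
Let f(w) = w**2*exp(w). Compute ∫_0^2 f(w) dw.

Integrate by parts twice (u = w^2, dv = exp(w) dw).
An antiderivative is F(w) = (w**2 - 2*w + 2)*exp(w).
Then F(2) - F(0) = (2*exp(2)) - (2) = -2 + 2*exp(2).

-2 + 2*exp(2)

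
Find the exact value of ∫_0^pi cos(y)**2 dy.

pi/2

Use the identity cos^2(y) = (1 + cos(2*y))/2.
An antiderivative is F(y) = y/2 + sin(2*y)/4.
Then F(pi) - F(0) = (pi/2) - (0) = pi/2.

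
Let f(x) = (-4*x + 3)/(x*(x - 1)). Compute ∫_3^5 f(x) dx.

Factor the denominator: x**2 - x = x(x - 1).
Partial fractions: (-4*x + 3)/(x*(x - 1)) = -3/x - 1/(x - 1).
An antiderivative is F(x) = -3*log(x) - log(x - 1).
Then F(5) - F(3) = (-3*log(5) - 2*log(2)) - (-log(54)) = -3*log(5) - log(2) + 3*log(3).

-3*log(5) - log(2) + 3*log(3)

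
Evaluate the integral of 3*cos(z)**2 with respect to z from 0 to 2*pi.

3*pi

Use the identity cos^2(z) = (1 + cos(2*z))/2.
An antiderivative is F(z) = 3*z/2 + 3*sin(2*z)/4.
Then F(2*pi) - F(0) = (3*pi) - (0) = 3*pi.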